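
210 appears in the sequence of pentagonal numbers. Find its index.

12

Set n(3n−1)/2 = 210, giving 3n² − n − 420 = 0.
So n = (1 + 71) / 6 = 72/6 = 12.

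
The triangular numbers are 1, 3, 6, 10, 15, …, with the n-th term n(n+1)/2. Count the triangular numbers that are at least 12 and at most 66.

7

The n-th triangular number is n(n+1)/2.
Smallest index with value ≥ 12: n = 5 (giving 15).
Largest index with value ≤ 66: n = 11 (giving 66).
Indices 5 through 11: 7 terms.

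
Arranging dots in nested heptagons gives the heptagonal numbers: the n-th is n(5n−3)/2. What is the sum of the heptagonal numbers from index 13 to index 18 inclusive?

Σ i(5i−3)/2 = (5Σi² − 3Σi) / 2 over i = 13..18.
Σi = 171 − 78 = 93 and Σi² = 2109 − 650 = 1459.
(5·1459 − 3·93) / 2 = 7016/2 = 3508.

3508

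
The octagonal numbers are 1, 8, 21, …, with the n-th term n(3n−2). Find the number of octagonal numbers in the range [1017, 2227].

The n-th octagonal number is n(3n−2).
Smallest index with value ≥ 1017: n = 19 (giving 1045).
Largest index with value ≤ 2227: n = 27 (giving 2133).
Indices 19 through 27: 9 terms.

9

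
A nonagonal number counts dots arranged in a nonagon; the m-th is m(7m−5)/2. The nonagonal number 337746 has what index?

Set n(7n−5)/2 = 337746, giving 7n² − 5n − 675492 = 0.
The discriminant is 25 + 56·337746 = 18913801, and √18913801 = 4349.
So n = (5 + 4349) / 14 = 4354/14 = 311.

311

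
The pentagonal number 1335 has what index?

30

Set n(3n−1)/2 = 1335, giving 3n² − n − 2670 = 0.
The discriminant is 1 + 24·1335 = 32041, and √32041 = 179.
So n = (1 + 179) / 6 = 180/6 = 30.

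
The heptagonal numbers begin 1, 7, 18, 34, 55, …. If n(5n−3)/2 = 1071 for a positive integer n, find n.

Set n(5n−3)/2 = 1071, giving 5n² − 3n − 2142 = 0.
So n = (3 + 207) / 10 = 210/10 = 21.

21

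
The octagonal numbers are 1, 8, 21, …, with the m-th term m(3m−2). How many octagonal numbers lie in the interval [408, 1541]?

The n-th octagonal number is n(3n−2).
Smallest index with value ≥ 408: n = 12 (giving 408).
Largest index with value ≤ 1541: n = 23 (giving 1541).
Indices 12 through 23: 12 terms.

12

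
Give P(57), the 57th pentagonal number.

57·(3·57 − 1)/2 = 57·170/2 = 57·85 = 4845.

4845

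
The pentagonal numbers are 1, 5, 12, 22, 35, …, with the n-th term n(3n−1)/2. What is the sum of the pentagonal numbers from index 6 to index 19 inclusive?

3535

Σ i(3i−1)/2 = (3Σi² − Σi) / 2 over i = 6..19.
Σi = 190 − 15 = 175 and Σi² = 2470 − 55 = 2415.
(3·2415 − 1·175) / 2 = 7070/2 = 3535.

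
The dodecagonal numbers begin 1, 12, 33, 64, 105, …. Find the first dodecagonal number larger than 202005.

203212

Solve n(5n−4) > 202005 for integer n.
The largest n with value ≤ 202005 is 201 (since 201201 ≤ 202005 < 203212), so the first above is n = 202, value 203212.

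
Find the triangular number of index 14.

105

14·15/2 = 210/2 = 105.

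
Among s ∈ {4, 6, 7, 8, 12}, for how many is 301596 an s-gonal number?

1

s = 4: P(4, 549) = 301401 and P(4, 550) = 302500; 301596 is not s-gonal.
s = 6: P(6, 388) = 300700 and P(6, 389) = 302253; 301596 is not s-gonal.
s = 7: P(7, 347) = 300502 and P(7, 348) = 302238; 301596 is not s-gonal.
s = 8: P(8, 317) = 300833 and P(8, 318) = 302736; 301596 is not s-gonal.
s = 12: P(12, 246) = 301596. ✓
Hits: s ∈ {12} → 1.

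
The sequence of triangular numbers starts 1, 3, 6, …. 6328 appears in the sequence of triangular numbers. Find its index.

112

Set n(n+1)/2 = 6328, giving n² + n − 12656 = 0.
So n = (-1 + 225) / 2 = 224/2 = 112.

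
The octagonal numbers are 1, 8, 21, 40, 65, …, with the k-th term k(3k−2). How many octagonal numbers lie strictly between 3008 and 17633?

The n-th octagonal number is n(3n−2).
Smallest index with value > 3008: n = 33 (giving 3201).
Largest index with value < 17633: n = 76 (giving 17176).
Indices 33 through 76: 44 terms.

44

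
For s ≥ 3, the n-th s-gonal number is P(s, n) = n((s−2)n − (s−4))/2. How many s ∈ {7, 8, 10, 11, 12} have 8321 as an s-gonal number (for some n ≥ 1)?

1

s = 7: P(7, 57) = 8037 and P(7, 58) = 8323; 8321 is not s-gonal.
s = 8: P(8, 53) = 8321. ✓
s = 10: P(10, 45) = 7965 and P(10, 46) = 8326; 8321 is not s-gonal.
s = 11: P(11, 43) = 8170 and P(11, 44) = 8558; 8321 is not s-gonal.
s = 12: P(12, 41) = 8241 and P(12, 42) = 8652; 8321 is not s-gonal.
Hits: s ∈ {8} → 1.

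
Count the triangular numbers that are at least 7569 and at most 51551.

198

The n-th triangular number is n(n+1)/2.
Smallest index with value ≥ 7569: n = 123 (giving 7626).
Largest index with value ≤ 51551: n = 320 (giving 51360).
Indices 123 through 320: 198 terms.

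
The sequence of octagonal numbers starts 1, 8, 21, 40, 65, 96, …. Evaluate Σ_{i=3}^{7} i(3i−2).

Σ i(3i−2) = 3Σi² − 2Σi over i = 3..7.
Σi = 28 − 3 = 25 and Σi² = 140 − 5 = 135.
3·135 − 2·25 = 355.

355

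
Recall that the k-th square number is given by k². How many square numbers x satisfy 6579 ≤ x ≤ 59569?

The n-th square number is n².
Smallest index with value ≥ 6579: n = 82 (giving 6724).
Largest index with value ≤ 59569: n = 244 (giving 59536).
Indices 82 through 244: 163 terms.

163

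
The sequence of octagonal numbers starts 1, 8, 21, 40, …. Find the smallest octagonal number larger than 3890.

Solve n(3n−2) > 3890 for integer n.
The largest n with value ≤ 3890 is 36 (since 3816 ≤ 3890 < 4033), so the first above is n = 37, value 4033.

4033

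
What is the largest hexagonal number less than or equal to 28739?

Solve n(2n−1) ≤ 28739 for integer n.
n = 120 gives 28680 ≤ 28739, while n = 121 gives 29161 > 28739; so the answer is 28680.

28680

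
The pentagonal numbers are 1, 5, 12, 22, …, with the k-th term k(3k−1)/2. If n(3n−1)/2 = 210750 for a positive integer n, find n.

375

Set n(3n−1)/2 = 210750, giving 3n² − n − 421500 = 0.
The discriminant is 1 + 24·210750 = 5058001, and √5058001 = 2249.
So n = (1 + 2249) / 6 = 2250/6 = 375.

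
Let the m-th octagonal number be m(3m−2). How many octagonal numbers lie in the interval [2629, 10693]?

The n-th octagonal number is n(3n−2).
Smallest index with value ≥ 2629: n = 30 (giving 2640).
Largest index with value ≤ 10693: n = 60 (giving 10680).
Indices 30 through 60: 31 terms.

31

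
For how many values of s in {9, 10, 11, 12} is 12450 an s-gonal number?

1

s = 9: P(9, 60) = 12450. ✓
s = 10: P(10, 56) = 12376 and P(10, 57) = 12825; 12450 is not s-gonal.
s = 11: P(11, 52) = 11986 and P(11, 53) = 12455; 12450 is not s-gonal.
s = 12: P(12, 50) = 12300 and P(12, 51) = 12801; 12450 is not s-gonal.
Hits: s ∈ {9} → 1.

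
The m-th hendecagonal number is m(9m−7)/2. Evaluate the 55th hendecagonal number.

The 55th hendecagonal number is n(9n−7)/2 with n = 55.
55·(9·55 − 7)/2 = 55·488/2 = 55·244 = 13420.

13420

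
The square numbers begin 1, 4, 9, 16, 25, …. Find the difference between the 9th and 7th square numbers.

32

9² = 81 and 7² = 49.
Difference: 81 − 49 = 32.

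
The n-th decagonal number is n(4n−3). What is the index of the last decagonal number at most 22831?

75

Solve n(4n−3) ≤ 22831 for integer n.
n = 75 gives 22275 ≤ 22831, while n = 76 gives 22876 > 22831; so the answer is index 75.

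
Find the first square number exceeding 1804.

1849

Solve n² > 1804 for integer n.
The largest n with value ≤ 1804 is 42 (since 1764 ≤ 1804 < 1849), so the first above is n = 43, value 1849.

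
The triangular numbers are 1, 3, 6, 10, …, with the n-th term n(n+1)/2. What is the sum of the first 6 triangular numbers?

56

Σ i(i+1)/2 = (Σi² + Σi) / 2 over i = 1..6.
Σi = 21 and Σi² = 91.
(1·91 + 1·21) / 2 = 112/2 = 56.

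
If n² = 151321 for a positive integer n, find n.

We need n² = 151321, so n = √151321 = 389.

389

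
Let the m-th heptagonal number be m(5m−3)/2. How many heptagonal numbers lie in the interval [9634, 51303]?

The n-th heptagonal number is n(5n−3)/2.
Smallest index with value ≥ 9634: n = 63 (giving 9828).
Largest index with value ≤ 51303: n = 143 (giving 50908).
Indices 63 through 143: 81 terms.

81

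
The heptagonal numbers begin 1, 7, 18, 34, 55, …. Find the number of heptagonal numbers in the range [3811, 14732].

The n-th heptagonal number is n(5n−3)/2.
Smallest index with value ≥ 3811: n = 40 (giving 3940).
Largest index with value ≤ 14732: n = 77 (giving 14707).
Indices 40 through 77: 38 terms.

38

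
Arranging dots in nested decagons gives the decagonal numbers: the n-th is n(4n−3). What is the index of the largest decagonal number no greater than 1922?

Solve n(4n−3) ≤ 1922 for integer n.
n = 22 gives 1870 ≤ 1922, while n = 23 gives 2047 > 1922; so the answer is index 22.

22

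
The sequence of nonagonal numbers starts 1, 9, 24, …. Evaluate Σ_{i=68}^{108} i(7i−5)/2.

Σ i(7i−5)/2 = (7Σi² − 5Σi) / 2 over i = 68..108.
Σi = 5886 − 2278 = 3608 and Σi² = 425754 − 102510 = 323244.
(7·323244 − 5·3608) / 2 = 2244668/2 = 1122334.

1122334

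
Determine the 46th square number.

2116

The 46th square number is n² with n = 46.
46² = 2116.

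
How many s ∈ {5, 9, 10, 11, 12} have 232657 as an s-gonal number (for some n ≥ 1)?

s = 5: P(5, 394) = 232657. ✓
s = 9: P(9, 258) = 232329 and P(9, 259) = 234136; 232657 is not s-gonal.
s = 10: P(10, 241) = 231601 and P(10, 242) = 233530; 232657 is not s-gonal.
s = 11: P(11, 227) = 231086 and P(11, 228) = 233130; 232657 is not s-gonal.
s = 12: P(12, 216) = 232416 and P(12, 217) = 234577; 232657 is not s-gonal.
Hits: s ∈ {5} → 1.

1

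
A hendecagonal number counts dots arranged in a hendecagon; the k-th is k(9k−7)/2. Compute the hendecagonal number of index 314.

314·(9·314 − 7)/2 = 314·2819/2 = 442583.

442583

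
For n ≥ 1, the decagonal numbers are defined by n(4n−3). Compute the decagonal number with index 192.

146880

The 192nd decagonal number is n(4n−3) with n = 192.
192·(4·192 − 3) = 192·765 = 146880.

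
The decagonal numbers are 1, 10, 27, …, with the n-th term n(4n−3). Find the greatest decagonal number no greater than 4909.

Solve n(4n−3) ≤ 4909 for integer n.
n = 35 gives 4795 ≤ 4909, while n = 36 gives 5076 > 4909; so the answer is 4795.

4795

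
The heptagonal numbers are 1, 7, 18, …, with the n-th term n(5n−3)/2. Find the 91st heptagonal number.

20566

The 91st heptagonal number is n(5n−3)/2 with n = 91.
91·(5·91 − 3)/2 = 91·452/2 = 91·226 = 20566.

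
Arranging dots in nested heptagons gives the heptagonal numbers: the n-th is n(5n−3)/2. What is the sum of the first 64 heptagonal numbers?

220480

Σ i(5i−3)/2 = (5Σi² − 3Σi) / 2 over i = 1..64.
Σi = 2080 and Σi² = 89440.
(5·89440 − 3·2080) / 2 = 440960/2 = 220480.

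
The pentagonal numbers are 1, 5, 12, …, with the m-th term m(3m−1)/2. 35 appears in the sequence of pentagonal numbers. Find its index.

Set n(3n−1)/2 = 35, giving 3n² − n − 70 = 0.
The discriminant is 1 + 24·35 = 841, and √841 = 29.
So n = (1 + 29) / 6 = 30/6 = 5.
Check: 5·(3·5 − 1)/2 = 35. ✓

5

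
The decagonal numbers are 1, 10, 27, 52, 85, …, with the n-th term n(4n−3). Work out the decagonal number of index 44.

The 44th decagonal number is n(4n−3) with n = 44.
44·(4·44 − 3) = 44·173 = 7612.

7612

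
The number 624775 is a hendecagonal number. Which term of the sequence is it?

373

Set n(9n−7)/2 = 624775, giving 9n² − 7n − 1249550 = 0.
The discriminant is 49 + 72·624775 = 44983849, and √44983849 = 6707.
So n = (7 + 6707) / 18 = 6714/18 = 373.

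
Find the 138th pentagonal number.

28497

138·(3·138 − 1)/2 = 138·413/2 = 28497.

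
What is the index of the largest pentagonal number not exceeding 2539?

41

Solve n(3n−1)/2 ≤ 2539 for integer n.
n = 41 gives 2501 ≤ 2539, while n = 42 gives 2625 > 2539; so the answer is index 41.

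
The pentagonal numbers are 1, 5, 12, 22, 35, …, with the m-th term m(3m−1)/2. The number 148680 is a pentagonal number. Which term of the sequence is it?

Set n(3n−1)/2 = 148680, giving 3n² − n − 297360 = 0.
The discriminant is 1 + 24·148680 = 3568321, and √3568321 = 1889.
So n = (1 + 1889) / 6 = 1890/6 = 315.

315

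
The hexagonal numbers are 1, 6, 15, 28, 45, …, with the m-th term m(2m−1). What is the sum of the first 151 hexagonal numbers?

Σ i(2i−1) = 2Σi² − Σi over i = 1..151.
Σi = 11476 and Σi² = 1159076.
2·1159076 − 1·11476 = 2306676.

2306676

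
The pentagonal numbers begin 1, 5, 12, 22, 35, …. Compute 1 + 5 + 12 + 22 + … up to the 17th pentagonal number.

2601

Σ i(3i−1)/2 = (3Σi² − Σi) / 2 over i = 1..17.
Σi = 153 and Σi² = 1785.
(3·1785 − 1·153) / 2 = 5202/2 = 2601.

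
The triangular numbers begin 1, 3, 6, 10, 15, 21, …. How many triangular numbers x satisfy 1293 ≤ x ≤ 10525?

The n-th triangular number is n(n+1)/2.
Smallest index with value ≥ 1293: n = 51 (giving 1326).
Largest index with value ≤ 10525: n = 144 (giving 10440).
Indices 51 through 144: 94 terms.

94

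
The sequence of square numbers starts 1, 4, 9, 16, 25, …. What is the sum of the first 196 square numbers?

2529086

Σ_{i=1}^{196} i² = 196·197·393/6 = 2529086.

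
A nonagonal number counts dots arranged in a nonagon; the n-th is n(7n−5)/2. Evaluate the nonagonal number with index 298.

The 298th nonagonal number is n(7n−5)/2 with n = 298.
298·(7·298 − 5)/2 = 298·2081/2 = 310069.

310069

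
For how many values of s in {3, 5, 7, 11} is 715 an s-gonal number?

s = 3: P(3, 37) = 703 and P(3, 38) = 741; 715 is not s-gonal.
s = 5: P(5, 22) = 715. ✓
s = 7: P(7, 17) = 697 and P(7, 18) = 783; 715 is not s-gonal.
s = 11: P(11, 13) = 715. ✓
Hits: s ∈ {5, 11} → 2.

2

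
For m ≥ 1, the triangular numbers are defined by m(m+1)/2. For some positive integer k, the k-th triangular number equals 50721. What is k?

Set n(n+1)/2 = 50721, giving n² + n − 101442 = 0.
The discriminant is 1 + 8·50721 = 405769, and √405769 = 637.
So n = (-1 + 637) / 2 = 636/2 = 318.

318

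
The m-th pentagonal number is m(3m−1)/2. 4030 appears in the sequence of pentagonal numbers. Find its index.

52

Set n(3n−1)/2 = 4030, giving 3n² − n − 8060 = 0.
So n = (1 + 311) / 6 = 312/6 = 52.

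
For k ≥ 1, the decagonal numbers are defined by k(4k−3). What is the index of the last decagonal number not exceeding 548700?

Solve n(4n−3) ≤ 548700 for integer n.
n = 370 gives 546490 ≤ 548700, while n = 371 gives 549451 > 548700; so the answer is index 370.

370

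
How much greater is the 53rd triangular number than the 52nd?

Consecutive triangular numbers differ by n: T_{53} − T_{52} = 53.

53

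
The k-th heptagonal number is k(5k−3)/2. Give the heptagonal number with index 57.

The 57th heptagonal number is n(5n−3)/2 with n = 57.
57·(5·57 − 3)/2 = 57·282/2 = 57·141 = 8037.

8037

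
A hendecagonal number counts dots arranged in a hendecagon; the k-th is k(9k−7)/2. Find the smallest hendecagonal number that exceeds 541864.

Solve n(9n−7)/2 > 541864 for integer n.
The largest n with value ≤ 541864 is 347 (since 540626 ≤ 541864 < 543750), so the first above is n = 348, value 543750.

543750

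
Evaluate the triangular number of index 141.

The 141st triangular number is n(n+1)/2 with n = 141.
141·142/2 = 20022/2 = 10011.

10011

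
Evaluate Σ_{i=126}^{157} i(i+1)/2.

323984

Σ i(i+1)/2 = (Σi² + Σi) / 2 over i = 126..157.
Σi = 12403 − 7875 = 4528 and Σi² = 1302315 − 658875 = 643440.
(1·643440 + 1·4528) / 2 = 647968/2 = 323984.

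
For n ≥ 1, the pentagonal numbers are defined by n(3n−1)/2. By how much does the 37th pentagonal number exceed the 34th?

37·(3·37 − 1)/2 = 2035 and 34·(3·34 − 1)/2 = 1717.
Difference: 2035 − 1717 = 318.

318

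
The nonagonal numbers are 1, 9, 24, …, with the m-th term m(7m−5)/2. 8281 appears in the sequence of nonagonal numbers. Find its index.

Set n(7n−5)/2 = 8281, giving 7n² − 5n − 16562 = 0.
The discriminant is 25 + 56·8281 = 463761, and √463761 = 681.
So n = (5 + 681) / 14 = 686/14 = 49.
Check: 49·(7·49 − 5)/2 = 8281. ✓

49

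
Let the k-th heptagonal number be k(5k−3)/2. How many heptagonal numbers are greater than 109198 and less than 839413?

370

The n-th heptagonal number is n(5n−3)/2.
Smallest index with value > 109198: n = 210 (giving 109935).
Largest index with value < 839413: n = 579 (giving 837234).
Indices 210 through 579: 370 terms.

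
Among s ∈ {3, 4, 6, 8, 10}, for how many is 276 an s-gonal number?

s = 3: P(3, 23) = 276. ✓
s = 4: P(4, 16) = 256 and P(4, 17) = 289; 276 is not s-gonal.
s = 6: P(6, 12) = 276. ✓
s = 8: P(8, 9) = 225 and P(8, 10) = 280; 276 is not s-gonal.
s = 10: P(10, 8) = 232 and P(10, 9) = 297; 276 is not s-gonal.
Hits: s ∈ {3, 6} → 2.

2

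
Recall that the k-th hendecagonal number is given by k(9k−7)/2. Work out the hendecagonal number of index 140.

140·(9·140 − 7)/2 = 140·1253/2 = 87710.

87710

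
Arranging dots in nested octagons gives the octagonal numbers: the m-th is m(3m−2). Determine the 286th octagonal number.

244816

The 286th octagonal number is n(3n−2) with n = 286.
286·(3·286 − 2) = 286·856 = 244816.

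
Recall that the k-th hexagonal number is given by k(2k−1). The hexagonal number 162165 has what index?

Set n(2n−1) = 162165, giving 2n² − n − 162165 = 0.
The discriminant is 1 + 8·162165 = 1297321, and √1297321 = 1139.
So n = (1 + 1139) / 4 = 1140/4 = 285.
Check: 285·(2·285 − 1) = 162165. ✓

285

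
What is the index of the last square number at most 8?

Solve n² ≤ 8 for integer n.
n = 2 gives 4 ≤ 8, while n = 3 gives 9 > 8; so the answer is index 2.

2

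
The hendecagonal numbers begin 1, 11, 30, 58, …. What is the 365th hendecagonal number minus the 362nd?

365·(9·365 − 7)/2 = 598235 and 362·(9·362 − 7)/2 = 588431.
Difference: 598235 − 588431 = 9804.

9804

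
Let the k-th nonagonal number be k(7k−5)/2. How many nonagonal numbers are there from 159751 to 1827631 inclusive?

509

The n-th nonagonal number is n(7n−5)/2.
Smallest index with value ≥ 159751: n = 214 (giving 159751).
Largest index with value ≤ 1827631: n = 722 (giving 1822689).
Indices 214 through 722: 509 terms.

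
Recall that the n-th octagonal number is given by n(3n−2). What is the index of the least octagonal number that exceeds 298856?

316

Solve n(3n−2) > 298856 for integer n.
The largest n with value ≤ 298856 is 315 (since 297045 ≤ 298856 < 298936), so the first above is n = 316, value 298936.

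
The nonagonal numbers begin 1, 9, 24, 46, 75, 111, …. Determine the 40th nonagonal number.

40·(7·40 − 5)/2 = 40·275/2 = 5500.

5500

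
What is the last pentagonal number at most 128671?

128627

Solve n(3n−1)/2 ≤ 128671 for integer n.
n = 293 gives 128627 ≤ 128671, while n = 294 gives 129507 > 128671; so the answer is 128627.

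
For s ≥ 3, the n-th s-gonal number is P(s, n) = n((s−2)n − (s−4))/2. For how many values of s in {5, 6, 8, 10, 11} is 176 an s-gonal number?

2

s = 5: P(5, 11) = 176. ✓
s = 6: P(6, 9) = 153 and P(6, 10) = 190; 176 is not s-gonal.
s = 8: P(8, 8) = 176. ✓
s = 10: P(10, 7) = 175 and P(10, 8) = 232; 176 is not s-gonal.
s = 11: P(11, 6) = 141 and P(11, 7) = 196; 176 is not s-gonal.
Hits: s ∈ {5, 8} → 2.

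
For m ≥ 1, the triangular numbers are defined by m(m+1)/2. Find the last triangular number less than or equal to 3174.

Solve n(n+1)/2 ≤ 3174 for integer n.
n = 79 gives 3160 ≤ 3174, while n = 80 gives 3240 > 3174; so the answer is 3160.

3160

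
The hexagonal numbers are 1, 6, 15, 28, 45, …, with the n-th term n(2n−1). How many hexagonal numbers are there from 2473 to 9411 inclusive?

33

The n-th hexagonal number is n(2n−1).
Smallest index with value ≥ 2473: n = 36 (giving 2556).
Largest index with value ≤ 9411: n = 68 (giving 9180).
Indices 36 through 68: 33 terms.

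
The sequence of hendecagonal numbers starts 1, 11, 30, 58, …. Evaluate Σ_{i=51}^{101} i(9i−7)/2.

1361751

Σ i(9i−7)/2 = (9Σi² − 7Σi) / 2 over i = 51..101.
Σi = 5151 − 1275 = 3876 and Σi² = 348551 − 42925 = 305626.
(9·305626 − 7·3876) / 2 = 2723502/2 = 1361751.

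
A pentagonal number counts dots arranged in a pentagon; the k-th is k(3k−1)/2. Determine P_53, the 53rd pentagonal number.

The 53rd pentagonal number is n(3n−1)/2 with n = 53.
53·(3·53 − 1)/2 = 53·158/2 = 53·79 = 4187.

4187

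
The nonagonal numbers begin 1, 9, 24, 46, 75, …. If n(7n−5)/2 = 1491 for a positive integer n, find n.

Set n(7n−5)/2 = 1491, giving 7n² − 5n − 2982 = 0.
So n = (5 + 289) / 14 = 294/14 = 21.
Check: 21·(7·21 − 5)/2 = 1491. ✓

21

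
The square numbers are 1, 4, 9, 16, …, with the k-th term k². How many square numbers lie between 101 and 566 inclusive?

The n-th square number is n².
Smallest index with value ≥ 101: n = 11 (giving 121).
Largest index with value ≤ 566: n = 23 (giving 529).
Indices 11 through 23: 13 terms.

13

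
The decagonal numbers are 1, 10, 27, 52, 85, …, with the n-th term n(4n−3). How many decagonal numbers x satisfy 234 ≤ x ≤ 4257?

25

The n-th decagonal number is n(4n−3).
Smallest index with value ≥ 234: n = 9 (giving 297).
Largest index with value ≤ 4257: n = 33 (giving 4257).
Indices 9 through 33: 25 terms.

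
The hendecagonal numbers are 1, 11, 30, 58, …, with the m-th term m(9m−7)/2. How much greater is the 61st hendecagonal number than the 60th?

Consecutive hendecagonal numbers differ by 9n − 8: here 9·61 − 8 = 541.

541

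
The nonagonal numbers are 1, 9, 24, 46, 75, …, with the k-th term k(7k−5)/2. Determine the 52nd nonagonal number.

9334

52·(7·52 − 5)/2 = 52·359/2 = 9334.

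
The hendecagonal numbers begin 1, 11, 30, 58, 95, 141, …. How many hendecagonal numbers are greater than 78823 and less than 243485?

100

The n-th hendecagonal number is n(9n−7)/2.
Smallest index with value > 78823: n = 133 (giving 79135).
Largest index with value < 243485: n = 232 (giving 241396).
Indices 133 through 232: 100 terms.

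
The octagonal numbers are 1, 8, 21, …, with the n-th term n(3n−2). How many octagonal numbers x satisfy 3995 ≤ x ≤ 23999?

53

The n-th octagonal number is n(3n−2).
Smallest index with value ≥ 3995: n = 37 (giving 4033).
Largest index with value ≤ 23999: n = 89 (giving 23585).
Indices 37 through 89: 53 terms.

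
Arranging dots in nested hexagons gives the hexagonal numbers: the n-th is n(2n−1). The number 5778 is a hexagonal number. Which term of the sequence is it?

54

Set n(2n−1) = 5778, giving 2n² − n − 5778 = 0.
The discriminant is 1 + 8·5778 = 46225, and √46225 = 215.
So n = (1 + 215) / 4 = 216/4 = 54.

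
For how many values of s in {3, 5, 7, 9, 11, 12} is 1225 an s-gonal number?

1

s = 3: P(3, 49) = 1225. ✓
s = 5: P(5, 28) = 1162 and P(5, 29) = 1247; 1225 is not s-gonal.
s = 7: P(7, 22) = 1177 and P(7, 23) = 1288; 1225 is not s-gonal.
s = 9: P(9, 19) = 1216 and P(9, 20) = 1350; 1225 is not s-gonal.
s = 11: P(11, 16) = 1096 and P(11, 17) = 1241; 1225 is not s-gonal.
s = 12: P(12, 16) = 1216 and P(12, 17) = 1377; 1225 is not s-gonal.
Hits: s ∈ {3} → 1.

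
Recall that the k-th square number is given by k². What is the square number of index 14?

196

The 14th square number is n² with n = 14.
14² = 196.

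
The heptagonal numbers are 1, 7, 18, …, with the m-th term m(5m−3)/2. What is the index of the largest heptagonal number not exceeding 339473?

Solve n(5n−3)/2 ≤ 339473 for integer n.
n = 368 gives 338008 ≤ 339473, while n = 369 gives 339849 > 339473; so the answer is index 368.

368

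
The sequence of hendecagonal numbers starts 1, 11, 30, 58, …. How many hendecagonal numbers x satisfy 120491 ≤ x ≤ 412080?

139

The n-th hendecagonal number is n(9n−7)/2.
Smallest index with value ≥ 120491: n = 165 (giving 121935).
Largest index with value ≤ 412080: n = 303 (giving 412080).
Indices 165 through 303: 139 terms.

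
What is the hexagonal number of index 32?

32·(2·32 − 1) = 32·63 = 2016.

2016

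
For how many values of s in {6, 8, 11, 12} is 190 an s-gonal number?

1

s = 6: P(6, 10) = 190. ✓
s = 8: P(8, 8) = 176 and P(8, 9) = 225; 190 is not s-gonal.
s = 11: P(11, 6) = 141 and P(11, 7) = 196; 190 is not s-gonal.
s = 12: P(12, 6) = 156 and P(12, 7) = 217; 190 is not s-gonal.
Hits: s ∈ {6} → 1.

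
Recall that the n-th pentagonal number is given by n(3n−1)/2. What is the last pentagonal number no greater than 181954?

Solve n(3n−1)/2 ≤ 181954 for integer n.
n = 348 gives 181482 ≤ 181954, while n = 349 gives 182527 > 181954; so the answer is 181482.

181482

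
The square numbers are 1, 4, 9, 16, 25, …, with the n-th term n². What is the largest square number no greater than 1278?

Solve n² ≤ 1278 for integer n.
n = 35 gives 1225 ≤ 1278, while n = 36 gives 1296 > 1278; so the answer is 1225.

1225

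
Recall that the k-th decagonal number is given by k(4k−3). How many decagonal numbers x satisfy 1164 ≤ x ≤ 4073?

The n-th decagonal number is n(4n−3).
Smallest index with value ≥ 1164: n = 18 (giving 1242).
Largest index with value ≤ 4073: n = 32 (giving 4000).
Indices 18 through 32: 15 terms.

15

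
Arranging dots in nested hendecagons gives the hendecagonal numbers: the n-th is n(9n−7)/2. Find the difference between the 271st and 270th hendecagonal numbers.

2431

Consecutive hendecagonal numbers differ by 9n − 8: here 9·271 − 8 = 2431.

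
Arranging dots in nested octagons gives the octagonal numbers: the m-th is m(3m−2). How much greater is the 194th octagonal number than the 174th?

194·(3·194 − 2) = 112520 and 174·(3·174 − 2) = 90480.
Difference: 112520 − 90480 = 22040.

22040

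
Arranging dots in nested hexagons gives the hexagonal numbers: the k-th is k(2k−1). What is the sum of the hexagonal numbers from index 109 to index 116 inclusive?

201684

Σ i(2i−1) = 2Σi² − Σi over i = 109..116.
Σi = 6786 − 5886 = 900 and Σi² = 527046 − 425754 = 101292.
2·101292 − 1·900 = 201684.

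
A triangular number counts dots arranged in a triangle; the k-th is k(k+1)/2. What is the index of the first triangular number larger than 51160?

Solve n(n+1)/2 > 51160 for integer n.
The largest n with value ≤ 51160 is 319 (since 51040 ≤ 51160 < 51360), so the first above is n = 320, value 51360.

320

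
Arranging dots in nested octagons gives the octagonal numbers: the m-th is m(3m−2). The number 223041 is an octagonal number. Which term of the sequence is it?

273

Set n(3n−2) = 223041, giving 3n² − 2n − 223041 = 0.
The discriminant is 4 + 12·223041 = 2676496, and √2676496 = 1636.
So n = (2 + 1636) / 6 = 1638/6 = 273.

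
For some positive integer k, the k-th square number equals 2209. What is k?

We need n² = 2209, so n = √2209 = 47.
Check: 47² = 2209. ✓

47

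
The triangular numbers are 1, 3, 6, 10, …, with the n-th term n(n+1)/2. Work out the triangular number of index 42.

903

The 42nd triangular number is n(n+1)/2 with n = 42.
42·43/2 = 1806/2 = 903.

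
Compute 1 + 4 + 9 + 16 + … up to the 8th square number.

204

Σ_{i=1}^{8} i² = 8·9·17/6 = 204.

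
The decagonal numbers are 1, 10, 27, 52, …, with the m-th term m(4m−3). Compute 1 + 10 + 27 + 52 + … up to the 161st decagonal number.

5577201

Σ i(4i−3) = 4Σi² − 3Σi over i = 1..161.
Σi = 13041 and Σi² = 1404081.
4·1404081 − 3·13041 = 5577201.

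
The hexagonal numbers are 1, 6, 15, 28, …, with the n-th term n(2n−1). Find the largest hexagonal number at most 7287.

Solve n(2n−1) ≤ 7287 for integer n.
n = 60 gives 7140 ≤ 7287, while n = 61 gives 7381 > 7287; so the answer is 7140.

7140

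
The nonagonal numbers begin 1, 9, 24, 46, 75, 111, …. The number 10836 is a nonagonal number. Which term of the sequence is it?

Set n(7n−5)/2 = 10836, giving 7n² − 5n − 21672 = 0.
The discriminant is 25 + 56·10836 = 606841, and √606841 = 779.
So n = (5 + 779) / 14 = 784/14 = 56.

56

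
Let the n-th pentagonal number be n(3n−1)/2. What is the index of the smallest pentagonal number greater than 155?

11

Solve n(3n−1)/2 > 155 for integer n.
The largest n with value ≤ 155 is 10 (since 145 ≤ 155 < 176), so the first above is n = 11, value 176.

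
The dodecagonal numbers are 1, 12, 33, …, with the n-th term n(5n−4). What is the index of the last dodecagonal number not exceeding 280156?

237

Solve n(5n−4) ≤ 280156 for integer n.
n = 237 gives 279897 ≤ 280156, while n = 238 gives 282268 > 280156; so the answer is index 237.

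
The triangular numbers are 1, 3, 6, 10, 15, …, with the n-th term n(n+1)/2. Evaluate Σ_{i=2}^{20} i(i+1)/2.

1539

Σ i(i+1)/2 = (Σi² + Σi) / 2 over i = 2..20.
Σi = 210 − 1 = 209 and Σi² = 2870 − 1 = 2869.
(1·2869 + 1·209) / 2 = 3078/2 = 1539.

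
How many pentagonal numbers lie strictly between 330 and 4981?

42

The n-th pentagonal number is n(3n−1)/2.
Smallest index with value > 330: n = 16 (giving 376).
Largest index with value < 4981: n = 57 (giving 4845).
Indices 16 through 57: 42 terms.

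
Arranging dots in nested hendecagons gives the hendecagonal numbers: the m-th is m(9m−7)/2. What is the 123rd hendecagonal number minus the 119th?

4342

123·(9·123 − 7)/2 = 67650 and 119·(9·119 − 7)/2 = 63308.
Difference: 67650 − 63308 = 4342.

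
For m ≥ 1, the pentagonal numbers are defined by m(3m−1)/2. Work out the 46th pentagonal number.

The 46th pentagonal number is n(3n−1)/2 with n = 46.
46·(3·46 − 1)/2 = 46·137/2 = 3151.

3151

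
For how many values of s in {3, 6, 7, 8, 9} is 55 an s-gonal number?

s = 3: P(3, 10) = 55. ✓
s = 6: P(6, 5) = 45 and P(6, 6) = 66; 55 is not s-gonal.
s = 7: P(7, 5) = 55. ✓
s = 8: P(8, 4) = 40 and P(8, 5) = 65; 55 is not s-gonal.
s = 9: P(9, 4) = 46 and P(9, 5) = 75; 55 is not s-gonal.
Hits: s ∈ {3, 7} → 2.

2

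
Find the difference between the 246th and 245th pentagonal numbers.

Consecutive pentagonal numbers differ by 3n − 2: here 3·246 − 2 = 736.

736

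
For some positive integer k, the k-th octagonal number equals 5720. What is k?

44

Set n(3n−2) = 5720, giving 3n² − 2n − 5720 = 0.
The discriminant is 4 + 12·5720 = 68644, and √68644 = 262.
So n = (2 + 262) / 6 = 264/6 = 44.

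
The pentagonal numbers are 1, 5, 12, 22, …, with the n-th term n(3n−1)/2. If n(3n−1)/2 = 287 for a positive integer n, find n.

14

Set n(3n−1)/2 = 287, giving 3n² − n − 574 = 0.
The discriminant is 1 + 24·287 = 6889, and √6889 = 83.
So n = (1 + 83) / 6 = 84/6 = 14.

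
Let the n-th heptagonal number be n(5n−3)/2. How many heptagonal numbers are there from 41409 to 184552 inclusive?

144

The n-th heptagonal number is n(5n−3)/2.
Smallest index with value ≥ 41409: n = 129 (giving 41409).
Largest index with value ≤ 184552: n = 272 (giving 184552).
Indices 129 through 272: 144 terms.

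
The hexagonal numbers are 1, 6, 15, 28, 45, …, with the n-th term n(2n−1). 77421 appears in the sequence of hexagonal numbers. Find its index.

197

Set n(2n−1) = 77421, giving 2n² − n − 77421 = 0.
The discriminant is 1 + 8·77421 = 619369, and √619369 = 787.
So n = (1 + 787) / 4 = 788/4 = 197.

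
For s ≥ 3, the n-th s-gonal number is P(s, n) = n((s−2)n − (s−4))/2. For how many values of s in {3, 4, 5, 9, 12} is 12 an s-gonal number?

s = 3: P(3, 4) = 10 and P(3, 5) = 15; 12 is not s-gonal.
s = 4: P(4, 3) = 9 and P(4, 4) = 16; 12 is not s-gonal.
s = 5: P(5, 3) = 12. ✓
s = 9: P(9, 2) = 9 and P(9, 3) = 24; 12 is not s-gonal.
s = 12: P(12, 2) = 12. ✓
Hits: s ∈ {5, 12} → 2.

2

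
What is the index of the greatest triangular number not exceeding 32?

Solve n(n+1)/2 ≤ 32 for integer n.
n = 7 gives 28 ≤ 32, while n = 8 gives 36 > 32; so the answer is index 7.

7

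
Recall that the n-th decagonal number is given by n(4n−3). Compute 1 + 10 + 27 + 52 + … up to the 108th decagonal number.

Σ i(4i−3) = 4Σi² − 3Σi over i = 1..108.
Σi = 5886 and Σi² = 425754.
4·425754 − 3·5886 = 1685358.

1685358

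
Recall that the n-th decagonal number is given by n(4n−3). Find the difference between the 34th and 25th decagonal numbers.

2097

34·(4·34 − 3) = 4522 and 25·(4·25 − 3) = 2425.
Difference: 4522 − 2425 = 2097.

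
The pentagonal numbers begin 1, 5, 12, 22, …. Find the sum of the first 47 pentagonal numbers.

Σ i(3i−1)/2 = (3Σi² − Σi) / 2 over i = 1..47.
Σi = 1128 and Σi² = 35720.
(3·35720 − 1·1128) / 2 = 106032/2 = 53016.

53016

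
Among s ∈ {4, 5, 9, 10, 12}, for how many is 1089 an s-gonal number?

s = 4: P(4, 33) = 1089. ✓
s = 5: P(5, 27) = 1080 and P(5, 28) = 1162; 1089 is not s-gonal.
s = 9: P(9, 18) = 1089. ✓
s = 10: P(10, 16) = 976 and P(10, 17) = 1105; 1089 is not s-gonal.
s = 12: P(12, 15) = 1065 and P(12, 16) = 1216; 1089 is not s-gonal.
Hits: s ∈ {4, 9} → 2.

2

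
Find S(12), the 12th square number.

The 12th square number is n² with n = 12.
12² = 144.

144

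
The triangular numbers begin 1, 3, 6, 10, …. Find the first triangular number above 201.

210

Solve n(n+1)/2 > 201 for integer n.
The largest n with value ≤ 201 is 19 (since 190 ≤ 201 < 210), so the first above is n = 20, value 210.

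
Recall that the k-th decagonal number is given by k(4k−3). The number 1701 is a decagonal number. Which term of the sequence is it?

Set n(4n−3) = 1701, giving 4n² − 3n − 1701 = 0.
So n = (3 + 165) / 8 = 168/8 = 21.

21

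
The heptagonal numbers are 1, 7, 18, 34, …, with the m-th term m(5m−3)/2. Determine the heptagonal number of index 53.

6943

The 53rd heptagonal number is n(5n−3)/2 with n = 53.
53·(5·53 − 3)/2 = 53·262/2 = 53·131 = 6943.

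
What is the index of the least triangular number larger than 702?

37

Solve n(n+1)/2 > 702 for integer n.
The largest n with value ≤ 702 is 36 (since 666 ≤ 702 < 703), so the first above is n = 37, value 703.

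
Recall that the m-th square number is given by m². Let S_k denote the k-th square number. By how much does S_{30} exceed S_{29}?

59

n² − (n−1)² = 2n − 1, so 30² − 29² = 2·30 − 1 = 59.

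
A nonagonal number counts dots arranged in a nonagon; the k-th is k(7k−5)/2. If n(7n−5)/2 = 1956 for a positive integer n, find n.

24

Set n(7n−5)/2 = 1956, giving 7n² − 5n − 3912 = 0.
So n = (5 + 331) / 14 = 336/14 = 24.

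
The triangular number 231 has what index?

21

Set n(n+1)/2 = 231, giving n² + n − 462 = 0.
The discriminant is 1 + 8·231 = 1849, and √1849 = 43.
So n = (-1 + 43) / 2 = 42/2 = 21.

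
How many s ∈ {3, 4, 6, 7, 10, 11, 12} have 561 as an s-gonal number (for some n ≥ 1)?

s = 3: P(3, 33) = 561. ✓
s = 4: P(4, 23) = 529 and P(4, 24) = 576; 561 is not s-gonal.
s = 6: P(6, 17) = 561. ✓
s = 7: P(7, 15) = 540 and P(7, 16) = 616; 561 is not s-gonal.
s = 10: P(10, 12) = 540 and P(10, 13) = 637; 561 is not s-gonal.
s = 11: P(11, 11) = 506 and P(11, 12) = 606; 561 is not s-gonal.
s = 12: P(12, 11) = 561. ✓
Hits: s ∈ {3, 6, 12} → 3.

3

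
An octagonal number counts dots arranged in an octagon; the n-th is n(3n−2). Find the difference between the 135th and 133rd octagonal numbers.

135·(3·135 − 2) = 54405 and 133·(3·133 − 2) = 52801.
Difference: 54405 − 52801 = 1604.

1604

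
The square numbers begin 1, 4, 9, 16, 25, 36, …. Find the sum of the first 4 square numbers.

Σ_{i=1}^{4} i² = 4·5·9/6 = 30.

30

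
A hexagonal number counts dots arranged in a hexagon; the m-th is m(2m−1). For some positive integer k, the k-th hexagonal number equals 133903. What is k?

Set n(2n−1) = 133903, giving 2n² − n − 133903 = 0.
The discriminant is 1 + 8·133903 = 1071225, and √1071225 = 1035.
So n = (1 + 1035) / 4 = 1036/4 = 259.

259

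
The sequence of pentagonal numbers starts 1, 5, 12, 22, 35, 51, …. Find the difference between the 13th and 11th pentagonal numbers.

13·(3·13 − 1)/2 = 247 and 11·(3·11 − 1)/2 = 176.
Difference: 247 − 176 = 71.

71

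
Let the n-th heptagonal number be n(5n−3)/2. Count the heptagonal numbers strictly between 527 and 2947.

20

The n-th heptagonal number is n(5n−3)/2.
Smallest index with value > 527: n = 15 (giving 540).
Largest index with value < 2947: n = 34 (giving 2839).
Indices 15 through 34: 20 terms.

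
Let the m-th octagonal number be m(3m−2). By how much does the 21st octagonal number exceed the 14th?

721

21·(3·21 − 2) = 1281 and 14·(3·14 − 2) = 560.
Difference: 1281 − 560 = 721.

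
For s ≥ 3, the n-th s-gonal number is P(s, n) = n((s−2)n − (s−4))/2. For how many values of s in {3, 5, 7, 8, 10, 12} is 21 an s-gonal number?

s = 3: P(3, 6) = 21. ✓
s = 5: P(5, 3) = 12 and P(5, 4) = 22; 21 is not s-gonal.
s = 7: P(7, 3) = 18 and P(7, 4) = 34; 21 is not s-gonal.
s = 8: P(8, 3) = 21. ✓
s = 10: P(10, 2) = 10 and P(10, 3) = 27; 21 is not s-gonal.
s = 12: P(12, 2) = 12 and P(12, 3) = 33; 21 is not s-gonal.
Hits: s ∈ {3, 8} → 2.

2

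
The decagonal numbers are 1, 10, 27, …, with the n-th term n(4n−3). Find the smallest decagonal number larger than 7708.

Solve n(4n−3) > 7708 for integer n.
The largest n with value ≤ 7708 is 44 (since 7612 ≤ 7708 < 7965), so the first above is n = 45, value 7965.

7965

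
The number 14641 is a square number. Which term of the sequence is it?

We need n² = 14641, so n = √14641 = 121.

121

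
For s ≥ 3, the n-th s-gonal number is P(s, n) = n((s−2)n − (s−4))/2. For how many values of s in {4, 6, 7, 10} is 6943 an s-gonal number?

1

s = 4: P(4, 83) = 6889 and P(4, 84) = 7056; 6943 is not s-gonal.
s = 6: P(6, 59) = 6903 and P(6, 60) = 7140; 6943 is not s-gonal.
s = 7: P(7, 53) = 6943. ✓
s = 10: P(10, 42) = 6930 and P(10, 43) = 7267; 6943 is not s-gonal.
Hits: s ∈ {7} → 1.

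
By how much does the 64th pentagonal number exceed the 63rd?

Consecutive pentagonal numbers differ by 3n − 2: here 3·64 − 2 = 190.

190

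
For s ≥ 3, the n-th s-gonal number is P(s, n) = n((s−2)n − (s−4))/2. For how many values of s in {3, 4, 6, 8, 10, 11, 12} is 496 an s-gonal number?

2

s = 3: P(3, 31) = 496. ✓
s = 4: P(4, 22) = 484 and P(4, 23) = 529; 496 is not s-gonal.
s = 6: P(6, 16) = 496. ✓
s = 8: P(8, 13) = 481 and P(8, 14) = 560; 496 is not s-gonal.
s = 10: P(10, 11) = 451 and P(10, 12) = 540; 496 is not s-gonal.
s = 11: P(11, 10) = 415 and P(11, 11) = 506; 496 is not s-gonal.
s = 12: P(12, 10) = 460 and P(12, 11) = 561; 496 is not s-gonal.
Hits: s ∈ {3, 6} → 2.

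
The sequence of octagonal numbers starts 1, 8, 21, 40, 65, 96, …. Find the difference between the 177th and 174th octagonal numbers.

3153

177·(3·177 − 2) = 93633 and 174·(3·174 − 2) = 90480.
Difference: 93633 − 90480 = 3153.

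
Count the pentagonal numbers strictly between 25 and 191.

The n-th pentagonal number is n(3n−1)/2.
Smallest index with value > 25: n = 5 (giving 35).
Largest index with value < 191: n = 11 (giving 176).
Indices 5 through 11: 7 terms.

7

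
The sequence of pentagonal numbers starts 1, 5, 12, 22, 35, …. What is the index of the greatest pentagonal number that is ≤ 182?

Solve n(3n−1)/2 ≤ 182 for integer n.
n = 11 gives 176 ≤ 182, while n = 12 gives 210 > 182; so the answer is index 11.

11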